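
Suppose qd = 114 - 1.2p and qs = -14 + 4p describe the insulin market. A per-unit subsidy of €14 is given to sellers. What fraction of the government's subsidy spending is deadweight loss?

DWL / government spending = 14/211

Pre-subsidy: 114 - 1.2p = -14 + 4p gives p* = 320/13, q* = 1098/13.
With the subsidy, sellers receive ps = pb + 14 for each unit, where pb is the price buyers pay.
Supply in terms of pb becomes qs = -14 + 4(pb + 14) = 42 + 4pb. Setting this equal to demand: 114 - 1.2pb = 42 + 4pb, so pb = 180/13.
Sellers receive ps = 180/13 + 14 = 362/13; q' = 114 − 1.2·(180/13) = 1266/13.
ΔCS = ½(1098/13 + 1266/13)(320/13 − 180/13) = 165480/169; ΔPS = ½(1098/13 + 1266/13)(362/13 − 320/13) = 49644/169.
Government spending = 14 × 1266/13 = 17724/13.
DWL = ½ × 14 × (1266/13 − 1098/13) = 1176/13; fraction = (1176/13) / (17724/13) = 14/211.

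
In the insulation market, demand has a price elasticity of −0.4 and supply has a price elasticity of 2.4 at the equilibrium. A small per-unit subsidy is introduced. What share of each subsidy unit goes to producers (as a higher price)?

Producer share = 1/7

For a small subsidy around the equilibrium, the benefit split depends on the relative slopes, which at a point are proportional to the elasticities.
Buyer share = εs/(εs + |εd|) = 2.4/(2.4 + 0.4) = 6/7; seller share = |εd|/(εs + |εd|) = 1/7.
So producers capture 1/7 of the subsidy.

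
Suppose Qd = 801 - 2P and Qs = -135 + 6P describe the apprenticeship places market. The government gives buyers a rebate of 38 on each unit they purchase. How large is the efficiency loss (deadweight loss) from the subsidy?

Pre-subsidy: 801 - 2P = -135 + 6P gives P* = 117, Q* = 567.
With the rebate, buyers effectively pay Pb = Ps − 38, where Ps is the price sellers receive.
Demand in terms of Ps becomes Qd = 801 − 2(Ps − 38) = 877 - 2Ps. Setting this equal to supply: 877 - 2Ps = -135 + 6Ps, so Ps = 126.5.
Buyers pay Pb = 126.5 − 38 = 88.5; Q' = -135 + 6·126.5 = 624.
The subsidy expands output by 624 − 567 = 57 past the efficient level; on those units the gap between marginal cost and willingness to pay runs from 0 up to 38.
DWL = ½ × 38 × 57 = 1083.

Deadweight loss = 1083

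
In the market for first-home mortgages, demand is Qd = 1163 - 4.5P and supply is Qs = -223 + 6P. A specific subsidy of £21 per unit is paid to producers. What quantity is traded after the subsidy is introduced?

Q' = 623

Pre-subsidy: 1163 - 4.5P = -223 + 6P gives P* = 132, Q* = 569.
With the subsidy, sellers receive Ps = Pb + 21 for each unit, where Pb is the price buyers pay.
Supply in terms of Pb becomes Qs = -223 + 6(Pb + 21) = -97 + 6Pb. Setting this equal to demand: 1163 - 4.5Pb = -97 + 6Pb, so Pb = 120.
Sellers receive Ps = 120 + 21 = 141; Q' = 1163 − 4.5·120 = 623.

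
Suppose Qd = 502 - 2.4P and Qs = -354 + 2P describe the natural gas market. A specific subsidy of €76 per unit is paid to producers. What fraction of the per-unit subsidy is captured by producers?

Producer share = 6/11

Pre-subsidy: 502 - 2.4P = -354 + 2P gives P* = 2140/11, Q* = 386/11.
With the subsidy, sellers receive Ps = Pb + 76 for each unit, where Pb is the price buyers pay.
Supply in terms of Pb becomes Qs = -354 + 2(Pb + 76) = -202 + 2Pb. Setting this equal to demand: 502 - 2.4Pb = -202 + 2Pb, so Pb = 160.
Sellers receive Ps = 160 + 76 = 236; Q' = 502 − 2.4·160 = 118.
Buyers' price falls by P* − Pb = 2140/11 − 160 = 380/11; sellers' price rises by Ps − P* = 236 − 2140/11 = 456/11.
So producers capture (456/11)/76 = 6/11 of each unit of subsidy.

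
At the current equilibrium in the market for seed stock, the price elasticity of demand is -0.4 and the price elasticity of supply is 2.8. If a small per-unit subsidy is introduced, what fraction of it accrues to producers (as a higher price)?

For a small subsidy around the equilibrium, the benefit split depends on the relative slopes, which at a point are proportional to the elasticities.
Buyer share = εs/(εs + |εd|) = 2.8/(2.8 + 0.4) = 0.875; seller share = |εd|/(εs + |εd|) = 0.125.
So producers capture 0.125 of the subsidy.

Producer share = 0.125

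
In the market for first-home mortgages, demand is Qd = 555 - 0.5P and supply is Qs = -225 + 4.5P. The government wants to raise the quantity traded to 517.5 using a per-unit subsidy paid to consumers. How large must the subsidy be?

At Q = 517.5, invert demand for the buyer price: Pb = (555 − 517.5)/0.5 = 75; invert supply for the seller price: Ps = (517.5 − (-225))/4.5 = 165.
The subsidy must fill the gap: s = Ps − Pb = 165 − 75 = 90.

Required subsidy s = 90 per unit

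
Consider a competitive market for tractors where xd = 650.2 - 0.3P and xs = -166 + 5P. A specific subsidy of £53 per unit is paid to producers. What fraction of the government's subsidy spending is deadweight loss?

Pre-subsidy: 650.2 - 0.3P = -166 + 5P gives P* = 154, x* = 604.
With the subsidy, sellers receive Ps = Pb + 53 for each unit, where Pb is the price buyers pay.
Supply in terms of Pb becomes xs = -166 + 5(Pb + 53) = 99 + 5Pb. Setting this equal to demand: 650.2 - 0.3Pb = 99 + 5Pb, so Pb = 104.
Sellers receive Ps = 104 + 53 = 157; x' = 650.2 − 0.3·104 = 619.
ΔCS = ½(604 + 619)(154 − 104) = 30575; ΔPS = ½(604 + 619)(157 − 154) = 1834.5.
Government spending = 53 × 619 = 32807.
DWL = ½ × 53 × (619 − 604) = 397.5; fraction = 397.5 / 32807 = 15/1238.

DWL / government spending = 15/1238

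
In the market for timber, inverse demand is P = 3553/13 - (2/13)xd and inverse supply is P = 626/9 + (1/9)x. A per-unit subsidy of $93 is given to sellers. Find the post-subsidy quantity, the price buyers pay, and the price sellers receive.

x' = 1120; buyers pay $101; sellers receive $194

Pre-subsidy: 3553/13 - (2/13)x = 626/9 + (1/9)x gives x* = 769 and P* = 155.
With the subsidy, sellers receive Ps = Pb + 93 for each unit, where Pb is the price buyers pay.
On the curves, Pb = 3553/13 - (2/13)x and Ps = 626/9 + (1/9)x; the wedge Ps − Pb = 93 gives 626/9 + (1/9)x − (3553/13 - (2/13)x) = 93, so x' = 1120.
Then Pb = 3553/13 − (2/13)·1120 = 101 and Ps = 626/9 + (1/9)·1120 = 194.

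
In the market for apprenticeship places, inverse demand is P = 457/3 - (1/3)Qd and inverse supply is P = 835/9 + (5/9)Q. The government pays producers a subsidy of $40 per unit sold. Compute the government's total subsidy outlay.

Pre-subsidy: 457/3 - (1/3)Q = 835/9 + (5/9)Q gives Q* = 67 and P* = 130.
With the subsidy, sellers receive Ps = Pb + 40 for each unit, where Pb is the price buyers pay.
On the curves, Pb = 457/3 - (1/3)Q and Ps = 835/9 + (5/9)Q; the wedge Ps − Pb = 40 gives 835/9 + (5/9)Q − (457/3 - (1/3)Q) = 40, so Q' = 112.
Then Pb = 457/3 − (1/3)·112 = 115 and Ps = 835/9 + (5/9)·112 = 155.
Government outlay = subsidy × quantity = 40 × 112 = 4480.

Government cost = $4480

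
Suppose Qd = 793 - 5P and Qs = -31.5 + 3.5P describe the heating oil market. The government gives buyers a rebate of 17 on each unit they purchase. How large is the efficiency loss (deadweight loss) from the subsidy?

Deadweight loss = 297.5

Pre-subsidy: 793 - 5P = -31.5 + 3.5P gives P* = 97, Q* = 308.
With the rebate, buyers effectively pay Pb = Ps − 17, where Ps is the price sellers receive.
Demand in terms of Ps becomes Qd = 793 − 5(Ps − 17) = 878 - 5Ps. Setting this equal to supply: 878 - 5Ps = -31.5 + 3.5Ps, so Ps = 107.
Buyers pay Pb = 107 − 17 = 90; Q' = -31.5 + 3.5·107 = 343.
The subsidy expands output by 343 − 308 = 35 past the efficient level; on those units the gap between marginal cost and willingness to pay runs from 0 up to 17.
DWL = ½ × 17 × 35 = 297.5.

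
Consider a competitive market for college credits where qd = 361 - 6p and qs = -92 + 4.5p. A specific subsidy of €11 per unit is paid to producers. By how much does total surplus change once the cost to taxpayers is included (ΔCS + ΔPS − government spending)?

Pre-subsidy: 361 - 6p = -92 + 4.5p gives p* = 302/7, q* = 715/7.
With the subsidy, sellers receive ps = pb + 11 for each unit, where pb is the price buyers pay.
Supply in terms of pb becomes qs = -92 + 4.5(pb + 11) = -42.5 + 4.5pb. Setting this equal to demand: 361 - 6pb = -42.5 + 4.5pb, so pb = 269/7.
Sellers receive ps = 269/7 + 11 = 346/7; q' = 361 − 6·(269/7) = 913/7.
ΔCS = ½(715/7 + 913/7)(302/7 − 269/7) = 26862/49; ΔPS = ½(715/7 + 913/7)(346/7 − 302/7) = 35816/49.
Government spending = 11 × 913/7 = 10043/7.
Net change = 26862/49 + 35816/49 − 10043/7 = -1089/7. The loss equals the DWL triangle ½·11·198/7.

Net change in total surplus = -1089/7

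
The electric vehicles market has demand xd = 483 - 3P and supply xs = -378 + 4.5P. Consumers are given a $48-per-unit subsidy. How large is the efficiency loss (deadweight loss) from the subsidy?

Pre-subsidy: 483 - 3P = -378 + 4.5P gives P* = 114.8, x* = 138.6.
With the rebate, buyers effectively pay Pb = Ps − 48, where Ps is the price sellers receive.
Demand in terms of Ps becomes xd = 483 − 3(Ps − 48) = 627 - 3Ps. Setting this equal to supply: 627 - 3Ps = -378 + 4.5Ps, so Ps = 134.
Buyers pay Pb = 134 − 48 = 86; x' = -378 + 4.5·134 = 225.
The subsidy expands output by 225 − 138.6 = 86.4 past the efficient level; on those units the gap between marginal cost and willingness to pay runs from 0 up to 48.
DWL = ½ × 48 × 86.4 = 2073.6.

Deadweight loss = $2073.6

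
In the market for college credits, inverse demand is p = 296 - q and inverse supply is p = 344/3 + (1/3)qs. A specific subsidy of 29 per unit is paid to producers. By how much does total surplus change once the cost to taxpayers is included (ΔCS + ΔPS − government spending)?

Pre-subsidy: 296 - q = 344/3 + (1/3)q gives q* = 136 and p* = 160.
With the subsidy, sellers receive ps = pb + 29 for each unit, where pb is the price buyers pay.
On the curves, pb = 296 - q and ps = 344/3 + (1/3)q; the wedge ps − pb = 29 gives 344/3 + (1/3)q − (296 - q) = 29, so q' = 157.75.
Then pb = 296 − 1·157.75 = 138.25 and ps = 344/3 + (1/3)·157.75 = 167.25.
ΔCS = ½(136 + 157.75)(160 − 138.25) = 3194.53125; ΔPS = ½(136 + 157.75)(167.25 − 160) = 1064.84375.
Government spending = 29 × 157.75 = 4574.75.
Net change = 3194.53125 + 1064.84375 − 4574.75 = -315.375. The loss equals the DWL triangle ½·29·21.75.

Net change in total surplus = -315.375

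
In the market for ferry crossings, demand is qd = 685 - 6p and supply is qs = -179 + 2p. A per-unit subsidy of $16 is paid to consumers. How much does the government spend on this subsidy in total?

Government cost = $976

Pre-subsidy: 685 - 6p = -179 + 2p gives p* = 108, q* = 37.
With the rebate, buyers effectively pay pb = ps − 16, where ps is the price sellers receive.
Demand in terms of ps becomes qd = 685 − 6(ps − 16) = 781 - 6ps. Setting this equal to supply: 781 - 6ps = -179 + 2ps, so ps = 120.
Buyers pay pb = 120 − 16 = 104; q' = -179 + 2·120 = 61.
Government outlay = subsidy × quantity = 16 × 61 = 976.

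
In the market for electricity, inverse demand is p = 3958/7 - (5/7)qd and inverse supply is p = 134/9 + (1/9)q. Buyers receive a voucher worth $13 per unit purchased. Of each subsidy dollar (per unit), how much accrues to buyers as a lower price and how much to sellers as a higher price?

Buyers gain $11.25 per unit; sellers gain $1.75 per unit

Pre-subsidy: 3958/7 - (5/7)q = 134/9 + (1/9)q gives q* = 667 and p* = 89.
With the rebate, buyers effectively pay pb = ps − 13, where ps is the price sellers receive.
On the curves, pb = 3958/7 - (5/7)q and ps = 134/9 + (1/9)q; the wedge ps − pb = 13 gives 134/9 + (1/9)q − (3958/7 - (5/7)q) = 13, so q' = 682.75.
Then pb = 3958/7 − (5/7)·682.75 = 77.75 and ps = 134/9 + (1/9)·682.75 = 90.75.
Buyers' price falls by p* − pb = 89 − 77.75 = 11.25; sellers' price rises by ps − p* = 90.75 − 89 = 1.75.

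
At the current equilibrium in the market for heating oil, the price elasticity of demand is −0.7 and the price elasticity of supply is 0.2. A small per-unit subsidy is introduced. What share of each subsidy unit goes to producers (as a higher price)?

For a small subsidy around the equilibrium, the benefit split depends on the relative slopes, which at a point are proportional to the elasticities.
Buyer share = εs/(εs + |εd|) = 0.2/(0.2 + 0.7) = 2/9; seller share = |εd|/(εs + |εd|) = 7/9.
So producers capture 7/9 of the subsidy.

Producer share = 7/9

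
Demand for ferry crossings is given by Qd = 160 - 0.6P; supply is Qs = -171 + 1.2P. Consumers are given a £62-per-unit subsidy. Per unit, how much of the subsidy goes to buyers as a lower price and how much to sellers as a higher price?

Buyers gain 124/3 per unit; sellers gain 62/3 per unit

Pre-subsidy: 160 - 0.6P = -171 + 1.2P gives P* = 1655/9, Q* = 149/3.
With the rebate, buyers effectively pay Pb = Ps − 62, where Ps is the price sellers receive.
Demand in terms of Ps becomes Qd = 160 − 0.6(Ps − 62) = 197.2 - 0.6Ps. Setting this equal to supply: 197.2 - 0.6Ps = -171 + 1.2Ps, so Ps = 1841/9.
Buyers pay Pb = 1841/9 − 62 = 1283/9; Q' = -171 + 1.2·(1841/9) = 1117/15.
Buyers' price falls by P* − Pb = 1655/9 − 1283/9 = 124/3; sellers' price rises by Ps − P* = 1841/9 − 1655/9 = 62/3.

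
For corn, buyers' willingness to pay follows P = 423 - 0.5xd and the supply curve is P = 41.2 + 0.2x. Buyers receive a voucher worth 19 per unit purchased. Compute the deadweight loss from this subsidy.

Deadweight loss = 1805/7

Pre-subsidy: 423 - 0.5x = 41.2 + 0.2x gives x* = 3818/7 and P* = 1052/7.
With the rebate, buyers effectively pay Pb = Ps − 19, where Ps is the price sellers receive.
On the curves, Pb = 423 - 0.5x and Ps = 41.2 + 0.2x; the wedge Ps − Pb = 19 gives 41.2 + 0.2x − (423 - 0.5x) = 19, so x' = 4008/7.
Then Pb = 423 − 0.5·(4008/7) = 957/7 and Ps = 41.2 + 0.2·(4008/7) = 1090/7.
The subsidy expands output by 4008/7 − 3818/7 = 190/7 past the efficient level; on those units the gap between marginal cost and willingness to pay runs from 0 up to 19.
DWL = ½ × 19 × 190/7 = 1805/7.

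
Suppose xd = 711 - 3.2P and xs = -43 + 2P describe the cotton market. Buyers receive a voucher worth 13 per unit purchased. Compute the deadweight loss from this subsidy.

Pre-subsidy: 711 - 3.2P = -43 + 2P gives P* = 145, x* = 247.
With the rebate, buyers effectively pay Pb = Ps − 13, where Ps is the price sellers receive.
Demand in terms of Ps becomes xd = 711 − 3.2(Ps − 13) = 752.6 - 3.2Ps. Setting this equal to supply: 752.6 - 3.2Ps = -43 + 2Ps, so Ps = 153.
Buyers pay Pb = 153 − 13 = 140; x' = -43 + 2·153 = 263.
The subsidy expands output by 263 − 247 = 16 past the efficient level; on those units the gap between marginal cost and willingness to pay runs from 0 up to 13.
DWL = ½ × 13 × 16 = 104.

Deadweight loss = 104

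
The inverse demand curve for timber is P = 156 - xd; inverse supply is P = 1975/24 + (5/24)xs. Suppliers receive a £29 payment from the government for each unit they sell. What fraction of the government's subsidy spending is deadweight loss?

DWL / government spending = 12/85

Pre-subsidy: 156 - x = 1975/24 + (5/24)x gives x* = 61 and P* = 95.
With the subsidy, sellers receive Ps = Pb + 29 for each unit, where Pb is the price buyers pay.
On the curves, Pb = 156 - x and Ps = 1975/24 + (5/24)x; the wedge Ps − Pb = 29 gives 1975/24 + (5/24)x − (156 - x) = 29, so x' = 85.
Then Pb = 156 − 1·85 = 71 and Ps = 1975/24 + (5/24)·85 = 100.
ΔCS = ½(61 + 85)(95 − 71) = 1752; ΔPS = ½(61 + 85)(100 − 95) = 365.
Government spending = 29 × 85 = 2465.
DWL = ½ × 29 × (85 − 61) = 348; fraction = 348 / 2465 = 12/85.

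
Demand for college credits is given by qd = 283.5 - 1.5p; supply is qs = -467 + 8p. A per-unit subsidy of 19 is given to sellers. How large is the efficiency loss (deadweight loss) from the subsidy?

Pre-subsidy: 283.5 - 1.5p = -467 + 8p gives p* = 79, q* = 165.
With the subsidy, sellers receive ps = pb + 19 for each unit, where pb is the price buyers pay.
Supply in terms of pb becomes qs = -467 + 8(pb + 19) = -315 + 8pb. Setting this equal to demand: 283.5 - 1.5pb = -315 + 8pb, so pb = 63.
Sellers receive ps = 63 + 19 = 82; q' = 283.5 − 1.5·63 = 189.
The subsidy expands output by 189 − 165 = 24 past the efficient level; on those units the gap between marginal cost and willingness to pay runs from 0 up to 19.
DWL = ½ × 19 × 24 = 228.

Deadweight loss = 228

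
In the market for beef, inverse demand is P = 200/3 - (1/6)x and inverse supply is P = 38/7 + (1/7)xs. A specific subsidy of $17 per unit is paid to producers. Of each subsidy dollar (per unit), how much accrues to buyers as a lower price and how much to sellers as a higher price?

Buyers gain 119/13 per unit; sellers gain 102/13 per unit

Pre-subsidy: 200/3 - (1/6)x = 38/7 + (1/7)x gives x* = 2572/13 and P* = 438/13.
With the subsidy, sellers receive Ps = Pb + 17 for each unit, where Pb is the price buyers pay.
On the curves, Pb = 200/3 - (1/6)x and Ps = 38/7 + (1/7)x; the wedge Ps − Pb = 17 gives 38/7 + (1/7)x − (200/3 - (1/6)x) = 17, so x' = 3286/13.
Then Pb = 200/3 − (1/6)·(3286/13) = 319/13 and Ps = 38/7 + (1/7)·(3286/13) = 540/13.
Buyers' price falls by P* − Pb = 438/13 − 319/13 = 119/13; sellers' price rises by Ps − P* = 540/13 − 438/13 = 102/13.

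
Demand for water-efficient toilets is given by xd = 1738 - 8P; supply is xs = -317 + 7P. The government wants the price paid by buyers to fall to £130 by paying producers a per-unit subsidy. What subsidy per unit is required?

At a buyer price of 130, quantity demanded is 1738 − 8·130 = 698.
Sellers supply 698 only when they receive Ps with -317 + 7·Ps = 698, i.e. Ps = 145.
s = Ps − Pb = 145 − 130 = 15.

Required subsidy s = £15 per unit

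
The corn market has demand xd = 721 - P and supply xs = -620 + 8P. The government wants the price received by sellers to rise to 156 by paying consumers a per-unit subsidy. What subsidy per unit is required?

At a seller price of 156, quantity supplied is -620 + 8·156 = 628.
Buyers absorb 628 only when they pay Pb with 721 − 1·Pb = 628, i.e. Pb = 93.
s = Ps − Pb = 156 − 93 = 63.

Required subsidy s = 63 per unit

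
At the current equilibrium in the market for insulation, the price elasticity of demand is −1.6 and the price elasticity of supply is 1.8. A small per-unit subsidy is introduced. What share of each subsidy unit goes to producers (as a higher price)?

For a small subsidy around the equilibrium, the benefit split depends on the relative slopes, which at a point are proportional to the elasticities.
Buyer share = εs/(εs + |εd|) = 1.8/(1.8 + 1.6) = 9/17; seller share = |εd|/(εs + |εd|) = 8/17.
So producers capture 8/17 of the subsidy.

Producer share = 8/17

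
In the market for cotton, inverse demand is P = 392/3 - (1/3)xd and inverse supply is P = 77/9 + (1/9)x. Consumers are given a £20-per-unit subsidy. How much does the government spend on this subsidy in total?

Pre-subsidy: 392/3 - (1/3)x = 77/9 + (1/9)x gives x* = 274.75 and P* = 469/12.
With the rebate, buyers effectively pay Pb = Ps − 20, where Ps is the price sellers receive.
On the curves, Pb = 392/3 - (1/3)x and Ps = 77/9 + (1/9)x; the wedge Ps − Pb = 20 gives 77/9 + (1/9)x − (392/3 - (1/3)x) = 20, so x' = 319.75.
Then Pb = 392/3 − (1/3)·319.75 = 289/12 and Ps = 77/9 + (1/9)·319.75 = 529/12.
Government outlay = subsidy × quantity = 20 × 319.75 = 6395.

Government cost = £6395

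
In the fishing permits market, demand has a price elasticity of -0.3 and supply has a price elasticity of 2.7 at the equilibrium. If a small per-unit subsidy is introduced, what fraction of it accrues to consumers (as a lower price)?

For a small subsidy around the equilibrium, the benefit split depends on the relative slopes, which at a point are proportional to the elasticities.
Buyer share = εs/(εs + |εd|) = 2.7/(2.7 + 0.3) = 0.9; seller share = |εd|/(εs + |εd|) = 0.1.

Consumer share = 0.9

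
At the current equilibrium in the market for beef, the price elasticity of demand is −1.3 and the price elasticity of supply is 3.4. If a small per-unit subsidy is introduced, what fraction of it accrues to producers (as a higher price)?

Producer share = 13/47

For a small subsidy around the equilibrium, the benefit split depends on the relative slopes, which at a point are proportional to the elasticities.
Buyer share = εs/(εs + |εd|) = 3.4/(3.4 + 1.3) = 34/47; seller share = |εd|/(εs + |εd|) = 13/47.
So producers capture 13/47 of the subsidy.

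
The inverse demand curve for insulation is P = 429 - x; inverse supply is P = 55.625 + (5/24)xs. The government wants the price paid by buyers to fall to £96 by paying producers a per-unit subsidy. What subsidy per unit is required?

At a buyer price of 96, quantity demanded is 429 − 1·96 = 333.
Sellers supply 333 only when they receive Ps = 55.625 + (5/24)·333 = 125.
s = Ps − Pb = 125 − 96 = 29.

Required subsidy s = £29 per unit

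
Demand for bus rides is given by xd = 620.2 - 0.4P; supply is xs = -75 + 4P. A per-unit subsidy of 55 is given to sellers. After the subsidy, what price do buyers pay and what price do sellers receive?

Pre-subsidy: 620.2 - 0.4P = -75 + 4P gives P* = 158, x* = 557.
With the subsidy, sellers receive Ps = Pb + 55 for each unit, where Pb is the price buyers pay.
Supply in terms of Pb becomes xs = -75 + 4(Pb + 55) = 145 + 4Pb. Setting this equal to demand: 620.2 - 0.4Pb = 145 + 4Pb, so Pb = 108.
Sellers receive Ps = 108 + 55 = 163; x' = 620.2 − 0.4·108 = 577.

Buyers pay 108; sellers receive 163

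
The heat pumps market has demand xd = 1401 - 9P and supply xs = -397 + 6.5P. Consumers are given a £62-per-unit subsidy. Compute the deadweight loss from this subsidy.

Pre-subsidy: 1401 - 9P = -397 + 6.5P gives P* = 116, x* = 357.
With the rebate, buyers effectively pay Pb = Ps − 62, where Ps is the price sellers receive.
Demand in terms of Ps becomes xd = 1401 − 9(Ps − 62) = 1959 - 9Ps. Setting this equal to supply: 1959 - 9Ps = -397 + 6.5Ps, so Ps = 152.
Buyers pay Pb = 152 − 62 = 90; x' = -397 + 6.5·152 = 591.
The subsidy expands output by 591 − 357 = 234 past the efficient level; on those units the gap between marginal cost and willingness to pay runs from 0 up to 62.
DWL = ½ × 62 × 234 = 7254.

Deadweight loss = £7254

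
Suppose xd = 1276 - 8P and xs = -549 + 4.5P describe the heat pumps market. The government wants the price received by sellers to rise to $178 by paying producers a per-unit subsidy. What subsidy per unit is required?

At a seller price of 178, quantity supplied is -549 + 4.5·178 = 252.
Buyers absorb 252 only when they pay Pb with 1276 − 8·Pb = 252, i.e. Pb = 128.
s = Ps − Pb = 178 − 128 = 50.

Required subsidy s = $50 per unit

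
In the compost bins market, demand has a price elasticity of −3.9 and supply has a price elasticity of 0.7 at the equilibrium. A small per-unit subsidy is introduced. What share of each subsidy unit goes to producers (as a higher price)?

For a small subsidy around the equilibrium, the benefit split depends on the relative slopes, which at a point are proportional to the elasticities.
Buyer share = εs/(εs + |εd|) = 0.7/(0.7 + 3.9) = 7/46; seller share = |εd|/(εs + |εd|) = 39/46.
So producers capture 39/46 of the subsidy.

Producer share = 39/46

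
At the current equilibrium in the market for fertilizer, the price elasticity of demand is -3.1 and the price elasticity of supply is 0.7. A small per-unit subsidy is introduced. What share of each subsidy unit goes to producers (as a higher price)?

Producer share = 31/38

For a small subsidy around the equilibrium, the benefit split depends on the relative slopes, which at a point are proportional to the elasticities.
Buyer share = εs/(εs + |εd|) = 0.7/(0.7 + 3.1) = 7/38; seller share = |εd|/(εs + |εd|) = 31/38.
So producers capture 31/38 of the subsidy.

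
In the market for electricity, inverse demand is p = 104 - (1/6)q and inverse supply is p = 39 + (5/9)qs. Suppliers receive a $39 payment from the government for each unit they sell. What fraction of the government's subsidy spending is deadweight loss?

Pre-subsidy: 104 - (1/6)q = 39 + (5/9)q gives q* = 90 and p* = 89.
With the subsidy, sellers receive ps = pb + 39 for each unit, where pb is the price buyers pay.
On the curves, pb = 104 - (1/6)q and ps = 39 + (5/9)q; the wedge ps − pb = 39 gives 39 + (5/9)q − (104 - (1/6)q) = 39, so q' = 144.
Then pb = 104 − (1/6)·144 = 80 and ps = 39 + (5/9)·144 = 119.
ΔCS = ½(90 + 144)(89 − 80) = 1053; ΔPS = ½(90 + 144)(119 − 89) = 3510.
Government spending = 39 × 144 = 5616.
DWL = ½ × 39 × (144 − 90) = 1053; fraction = 1053 / 5616 = 0.1875.

DWL / government spending = 0.1875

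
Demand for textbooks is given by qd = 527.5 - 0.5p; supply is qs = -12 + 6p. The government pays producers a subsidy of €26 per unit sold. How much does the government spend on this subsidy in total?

Pre-subsidy: 527.5 - 0.5p = -12 + 6p gives p* = 83, q* = 486.
With the subsidy, sellers receive ps = pb + 26 for each unit, where pb is the price buyers pay.
Supply in terms of pb becomes qs = -12 + 6(pb + 26) = 144 + 6pb. Setting this equal to demand: 527.5 - 0.5pb = 144 + 6pb, so pb = 59.
Sellers receive ps = 59 + 26 = 85; q' = 527.5 − 0.5·59 = 498.
Government outlay = subsidy × quantity = 26 × 498 = 12948.

Government cost = €12948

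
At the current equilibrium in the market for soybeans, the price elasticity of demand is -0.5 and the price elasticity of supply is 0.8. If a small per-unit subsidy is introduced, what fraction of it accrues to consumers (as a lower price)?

For a small subsidy around the equilibrium, the benefit split depends on the relative slopes, which at a point are proportional to the elasticities.
Buyer share = εs/(εs + |εd|) = 0.8/(0.8 + 0.5) = 8/13; seller share = |εd|/(εs + |εd|) = 5/13.

Consumer share = 8/13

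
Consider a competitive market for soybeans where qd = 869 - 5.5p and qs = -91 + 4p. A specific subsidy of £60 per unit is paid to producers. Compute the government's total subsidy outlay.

Pre-subsidy: 869 - 5.5p = -91 + 4p gives p* = 1920/19, q* = 5951/19.
With the subsidy, sellers receive ps = pb + 60 for each unit, where pb is the price buyers pay.
Supply in terms of pb becomes qs = -91 + 4(pb + 60) = 149 + 4pb. Setting this equal to demand: 869 - 5.5pb = 149 + 4pb, so pb = 1440/19.
Sellers receive ps = 1440/19 + 60 = 2580/19; q' = 869 − 5.5·(1440/19) = 8591/19.
Government outlay = subsidy × quantity = 60 × 8591/19 = 515460/19.

Government cost = 515460/19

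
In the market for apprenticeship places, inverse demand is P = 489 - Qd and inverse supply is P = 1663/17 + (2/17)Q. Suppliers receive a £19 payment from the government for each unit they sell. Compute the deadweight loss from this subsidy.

Deadweight loss = £161.5

Pre-subsidy: 489 - Q = 1663/17 + (2/17)Q gives Q* = 350 and P* = 139.
With the subsidy, sellers receive Ps = Pb + 19 for each unit, where Pb is the price buyers pay.
On the curves, Pb = 489 - Q and Ps = 1663/17 + (2/17)Q; the wedge Ps − Pb = 19 gives 1663/17 + (2/17)Q − (489 - Q) = 19, so Q' = 367.
Then Pb = 489 − 1·367 = 122 and Ps = 1663/17 + (2/17)·367 = 141.
The subsidy expands output by 367 − 350 = 17 past the efficient level; on those units the gap between marginal cost and willingness to pay runs from 0 up to 19.
DWL = ½ × 19 × 17 = 161.5.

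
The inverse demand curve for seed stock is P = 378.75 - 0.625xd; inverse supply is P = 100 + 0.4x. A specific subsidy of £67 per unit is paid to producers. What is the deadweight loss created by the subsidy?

Pre-subsidy: 378.75 - 0.625x = 100 + 0.4x gives x* = 11150/41 and P* = 8560/41.
With the subsidy, sellers receive Ps = Pb + 67 for each unit, where Pb is the price buyers pay.
On the curves, Pb = 378.75 - 0.625x and Ps = 100 + 0.4x; the wedge Ps − Pb = 67 gives 100 + 0.4x − (378.75 - 0.625x) = 67, so x' = 13830/41.
Then Pb = 378.75 − 0.625·(13830/41) = 6885/41 and Ps = 100 + 0.4·(13830/41) = 9632/41.
The subsidy expands output by 13830/41 − 11150/41 = 2680/41 past the efficient level; on those units the gap between marginal cost and willingness to pay runs from 0 up to 67.
DWL = ½ × 67 × 2680/41 = 89780/41.

Deadweight loss = 89780/41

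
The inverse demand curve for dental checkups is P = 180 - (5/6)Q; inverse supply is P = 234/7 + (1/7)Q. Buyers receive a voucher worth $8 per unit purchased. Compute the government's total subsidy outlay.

Government cost = 51936/41

Pre-subsidy: 180 - (5/6)Q = 234/7 + (1/7)Q gives Q* = 6156/41 and P* = 2250/41.
With the rebate, buyers effectively pay Pb = Ps − 8, where Ps is the price sellers receive.
On the curves, Pb = 180 - (5/6)Q and Ps = 234/7 + (1/7)Q; the wedge Ps − Pb = 8 gives 234/7 + (1/7)Q − (180 - (5/6)Q) = 8, so Q' = 6492/41.
Then Pb = 180 − (5/6)·(6492/41) = 1970/41 and Ps = 234/7 + (1/7)·(6492/41) = 2298/41.
Government outlay = subsidy × quantity = 8 × 6492/41 = 51936/41.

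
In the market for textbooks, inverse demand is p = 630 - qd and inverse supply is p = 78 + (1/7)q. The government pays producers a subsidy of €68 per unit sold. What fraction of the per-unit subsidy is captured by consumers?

Consumer share = 0.875

Pre-subsidy: 630 - q = 78 + (1/7)q gives q* = 483 and p* = 147.
With the subsidy, sellers receive ps = pb + 68 for each unit, where pb is the price buyers pay.
On the curves, pb = 630 - q and ps = 78 + (1/7)q; the wedge ps − pb = 68 gives 78 + (1/7)q − (630 - q) = 68, so q' = 542.5.
Then pb = 630 − 1·542.5 = 87.5 and ps = 78 + (1/7)·542.5 = 155.5.
Buyers' price falls by p* − pb = 147 − 87.5 = 59.5; sellers' price rises by ps − p* = 155.5 − 147 = 8.5.
So consumers capture 59.5/68 = 0.875 of each unit of subsidy.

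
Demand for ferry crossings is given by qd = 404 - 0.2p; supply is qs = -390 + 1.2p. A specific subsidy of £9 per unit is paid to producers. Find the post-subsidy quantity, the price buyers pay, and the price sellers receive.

Pre-subsidy: 404 - 0.2p = -390 + 1.2p gives p* = 3970/7, q* = 2034/7.
With the subsidy, sellers receive ps = pb + 9 for each unit, where pb is the price buyers pay.
Supply in terms of pb becomes qs = -390 + 1.2(pb + 9) = -379.2 + 1.2pb. Setting this equal to demand: 404 - 0.2pb = -379.2 + 1.2pb, so pb = 3916/7.
Sellers receive ps = 3916/7 + 9 = 3979/7; q' = 404 − 0.2·(3916/7) = 10224/35.

q' = 10224/35; buyers pay 3916/7; sellers receive 3979/7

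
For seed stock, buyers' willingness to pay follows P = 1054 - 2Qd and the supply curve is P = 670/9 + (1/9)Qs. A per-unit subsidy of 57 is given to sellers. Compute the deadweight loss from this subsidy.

Pre-subsidy: 1054 - 2Q = 670/9 + (1/9)Q gives Q* = 464 and P* = 126.
With the subsidy, sellers receive Ps = Pb + 57 for each unit, where Pb is the price buyers pay.
On the curves, Pb = 1054 - 2Q and Ps = 670/9 + (1/9)Q; the wedge Ps − Pb = 57 gives 670/9 + (1/9)Q − (1054 - 2Q) = 57, so Q' = 491.
Then Pb = 1054 − 2·491 = 72 and Ps = 670/9 + (1/9)·491 = 129.
The subsidy expands output by 491 − 464 = 27 past the efficient level; on those units the gap between marginal cost and willingness to pay runs from 0 up to 57.
DWL = ½ × 57 × 27 = 769.5.

Deadweight loss = 769.5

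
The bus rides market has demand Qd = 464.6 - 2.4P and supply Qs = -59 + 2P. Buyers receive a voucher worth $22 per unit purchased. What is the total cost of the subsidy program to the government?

Government cost = $4466

Pre-subsidy: 464.6 - 2.4P = -59 + 2P gives P* = 119, Q* = 179.
With the rebate, buyers effectively pay Pb = Ps − 22, where Ps is the price sellers receive.
Demand in terms of Ps becomes Qd = 464.6 − 2.4(Ps − 22) = 517.4 - 2.4Ps. Setting this equal to supply: 517.4 - 2.4Ps = -59 + 2Ps, so Ps = 131.
Buyers pay Pb = 131 − 22 = 109; Q' = -59 + 2·131 = 203.
Government outlay = subsidy × quantity = 22 × 203 = 4466.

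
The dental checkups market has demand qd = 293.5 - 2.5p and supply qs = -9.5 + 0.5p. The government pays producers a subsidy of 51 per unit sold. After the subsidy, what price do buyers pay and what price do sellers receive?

Buyers pay 92.5; sellers receive 143.5

Pre-subsidy: 293.5 - 2.5p = -9.5 + 0.5p gives p* = 101, q* = 41.
With the subsidy, sellers receive ps = pb + 51 for each unit, where pb is the price buyers pay.
Supply in terms of pb becomes qs = -9.5 + 0.5(pb + 51) = 16 + 0.5pb. Setting this equal to demand: 293.5 - 2.5pb = 16 + 0.5pb, so pb = 92.5.
Sellers receive ps = 92.5 + 51 = 143.5; q' = 293.5 − 2.5·92.5 = 62.25.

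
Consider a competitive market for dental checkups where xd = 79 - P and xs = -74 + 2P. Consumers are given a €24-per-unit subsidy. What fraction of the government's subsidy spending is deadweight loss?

Pre-subsidy: 79 - P = -74 + 2P gives P* = 51, x* = 28.
With the rebate, buyers effectively pay Pb = Ps − 24, where Ps is the price sellers receive.
Demand in terms of Ps becomes xd = 79 − 1(Ps − 24) = 103 - Ps. Setting this equal to supply: 103 - Ps = -74 + 2Ps, so Ps = 59.
Buyers pay Pb = 59 − 24 = 35; x' = -74 + 2·59 = 44.
ΔCS = ½(28 + 44)(51 − 35) = 576; ΔPS = ½(28 + 44)(59 − 51) = 288.
Government spending = 24 × 44 = 1056.
DWL = ½ × 24 × (44 − 28) = 192; fraction = 192 / 1056 = 2/11.

DWL / government spending = 2/11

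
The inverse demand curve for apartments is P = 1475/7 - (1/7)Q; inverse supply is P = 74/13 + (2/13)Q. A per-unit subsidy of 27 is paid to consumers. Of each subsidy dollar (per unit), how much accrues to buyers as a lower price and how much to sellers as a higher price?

Pre-subsidy: 1475/7 - (1/7)Q = 74/13 + (2/13)Q gives Q* = 691 and P* = 112.
With the rebate, buyers effectively pay Pb = Ps − 27, where Ps is the price sellers receive.
On the curves, Pb = 1475/7 - (1/7)Q and Ps = 74/13 + (2/13)Q; the wedge Ps − Pb = 27 gives 74/13 + (2/13)Q − (1475/7 - (1/7)Q) = 27, so Q' = 782.
Then Pb = 1475/7 − (1/7)·782 = 99 and Ps = 74/13 + (2/13)·782 = 126.
Buyers' price falls by P* − Pb = 112 − 99 = 13; sellers' price rises by Ps − P* = 126 − 112 = 14.

Buyers gain 13 per unit; sellers gain 14 per unit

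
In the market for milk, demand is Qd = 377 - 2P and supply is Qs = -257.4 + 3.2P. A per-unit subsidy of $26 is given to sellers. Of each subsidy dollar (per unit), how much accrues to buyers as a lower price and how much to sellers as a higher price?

Buyers gain $16 per unit; sellers gain $10 per unit

Pre-subsidy: 377 - 2P = -257.4 + 3.2P gives P* = 122, Q* = 133.
With the subsidy, sellers receive Ps = Pb + 26 for each unit, where Pb is the price buyers pay.
Supply in terms of Pb becomes Qs = -257.4 + 3.2(Pb + 26) = -174.2 + 3.2Pb. Setting this equal to demand: 377 - 2Pb = -174.2 + 3.2Pb, so Pb = 106.
Sellers receive Ps = 106 + 26 = 132; Q' = 377 − 2·106 = 165.
Buyers' price falls by P* − Pb = 122 − 106 = 16; sellers' price rises by Ps − P* = 132 − 122 = 10.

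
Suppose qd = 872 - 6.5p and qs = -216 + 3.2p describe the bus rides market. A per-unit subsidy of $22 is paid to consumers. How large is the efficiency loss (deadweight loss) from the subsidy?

Deadweight loss = 50336/97

Pre-subsidy: 872 - 6.5p = -216 + 3.2p gives p* = 10880/97, q* = 13864/97.
With the rebate, buyers effectively pay pb = ps − 22, where ps is the price sellers receive.
Demand in terms of ps becomes qd = 872 − 6.5(ps − 22) = 1015 - 6.5ps. Setting this equal to supply: 1015 - 6.5ps = -216 + 3.2ps, so ps = 12310/97.
Buyers pay pb = 12310/97 − 22 = 10176/97; q' = -216 + 3.2·(12310/97) = 18440/97.
The subsidy expands output by 18440/97 − 13864/97 = 4576/97 past the efficient level; on those units the gap between marginal cost and willingness to pay runs from 0 up to 22.
DWL = ½ × 22 × 4576/97 = 50336/97.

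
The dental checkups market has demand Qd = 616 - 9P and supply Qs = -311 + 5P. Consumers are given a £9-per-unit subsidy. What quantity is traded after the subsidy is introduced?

Pre-subsidy: 616 - 9P = -311 + 5P gives P* = 927/14, Q* = 281/14.
With the rebate, buyers effectively pay Pb = Ps − 9, where Ps is the price sellers receive.
Demand in terms of Ps becomes Qd = 616 − 9(Ps − 9) = 697 - 9Ps. Setting this equal to supply: 697 - 9Ps = -311 + 5Ps, so Ps = 72.
Buyers pay Pb = 72 − 9 = 63; Q' = -311 + 5·72 = 49.

Q' = 49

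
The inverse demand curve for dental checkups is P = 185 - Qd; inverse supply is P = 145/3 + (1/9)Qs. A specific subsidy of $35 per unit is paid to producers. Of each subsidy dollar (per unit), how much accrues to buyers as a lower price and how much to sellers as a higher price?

Buyers gain $31.5 per unit; sellers gain $3.5 per unit

Pre-subsidy: 185 - Q = 145/3 + (1/9)Q gives Q* = 123 and P* = 62.
With the subsidy, sellers receive Ps = Pb + 35 for each unit, where Pb is the price buyers pay.
On the curves, Pb = 185 - Q and Ps = 145/3 + (1/9)Q; the wedge Ps − Pb = 35 gives 145/3 + (1/9)Q − (185 - Q) = 35, so Q' = 154.5.
Then Pb = 185 − 1·154.5 = 30.5 and Ps = 145/3 + (1/9)·154.5 = 65.5.
Buyers' price falls by P* − Pb = 62 − 30.5 = 31.5; sellers' price rises by Ps − P* = 65.5 − 62 = 3.5.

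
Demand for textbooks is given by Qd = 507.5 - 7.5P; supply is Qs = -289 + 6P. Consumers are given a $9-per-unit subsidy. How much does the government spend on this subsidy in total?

Pre-subsidy: 507.5 - 7.5P = -289 + 6P gives P* = 59, Q* = 65.
With the rebate, buyers effectively pay Pb = Ps − 9, where Ps is the price sellers receive.
Demand in terms of Ps becomes Qd = 507.5 − 7.5(Ps − 9) = 575 - 7.5Ps. Setting this equal to supply: 575 - 7.5Ps = -289 + 6Ps, so Ps = 64.
Buyers pay Pb = 64 − 9 = 55; Q' = -289 + 6·64 = 95.
Government outlay = subsidy × quantity = 9 × 95 = 855.

Government cost = $855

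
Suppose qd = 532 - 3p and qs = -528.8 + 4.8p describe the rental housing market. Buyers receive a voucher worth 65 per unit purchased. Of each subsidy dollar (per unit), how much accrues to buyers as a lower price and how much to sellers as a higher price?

Pre-subsidy: 532 - 3p = -528.8 + 4.8p gives p* = 136, q* = 124.
With the rebate, buyers effectively pay pb = ps − 65, where ps is the price sellers receive.
Demand in terms of ps becomes qd = 532 − 3(ps − 65) = 727 - 3ps. Setting this equal to supply: 727 - 3ps = -528.8 + 4.8ps, so ps = 161.
Buyers pay pb = 161 − 65 = 96; q' = -528.8 + 4.8·161 = 244.
Buyers' price falls by p* − pb = 136 − 96 = 40; sellers' price rises by ps − p* = 161 − 136 = 25.

Buyers gain 40 per unit; sellers gain 25 per unit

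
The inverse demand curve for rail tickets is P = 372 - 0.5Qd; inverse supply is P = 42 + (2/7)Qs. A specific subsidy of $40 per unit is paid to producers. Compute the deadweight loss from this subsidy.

Pre-subsidy: 372 - 0.5Q = 42 + (2/7)Q gives Q* = 420 and P* = 162.
With the subsidy, sellers receive Ps = Pb + 40 for each unit, where Pb is the price buyers pay.
On the curves, Pb = 372 - 0.5Q and Ps = 42 + (2/7)Q; the wedge Ps − Pb = 40 gives 42 + (2/7)Q − (372 - 0.5Q) = 40, so Q' = 5180/11.
Then Pb = 372 − 0.5·(5180/11) = 1502/11 and Ps = 42 + (2/7)·(5180/11) = 1942/11.
The subsidy expands output by 5180/11 − 420 = 560/11 past the efficient level; on those units the gap between marginal cost and willingness to pay runs from 0 up to 40.
DWL = ½ × 40 × 560/11 = 11200/11.

Deadweight loss = 11200/11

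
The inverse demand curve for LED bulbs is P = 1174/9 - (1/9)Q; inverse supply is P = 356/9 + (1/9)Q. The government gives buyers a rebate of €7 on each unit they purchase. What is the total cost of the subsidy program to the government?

Government cost = €3083.5

Pre-subsidy: 1174/9 - (1/9)Q = 356/9 + (1/9)Q gives Q* = 409 and P* = 85.
With the rebate, buyers effectively pay Pb = Ps − 7, where Ps is the price sellers receive.
On the curves, Pb = 1174/9 - (1/9)Q and Ps = 356/9 + (1/9)Q; the wedge Ps − Pb = 7 gives 356/9 + (1/9)Q − (1174/9 - (1/9)Q) = 7, so Q' = 440.5.
Then Pb = 1174/9 − (1/9)·440.5 = 81.5 and Ps = 356/9 + (1/9)·440.5 = 88.5.
Government outlay = subsidy × quantity = 7 × 440.5 = 3083.5.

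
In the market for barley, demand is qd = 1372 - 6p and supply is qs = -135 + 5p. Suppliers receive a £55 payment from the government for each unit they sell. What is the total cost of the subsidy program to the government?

Pre-subsidy: 1372 - 6p = -135 + 5p gives p* = 137, q* = 550.
With the subsidy, sellers receive ps = pb + 55 for each unit, where pb is the price buyers pay.
Supply in terms of pb becomes qs = -135 + 5(pb + 55) = 140 + 5pb. Setting this equal to demand: 1372 - 6pb = 140 + 5pb, so pb = 112.
Sellers receive ps = 112 + 55 = 167; q' = 1372 − 6·112 = 700.
Government outlay = subsidy × quantity = 55 × 700 = 38500.

Government cost = £38500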